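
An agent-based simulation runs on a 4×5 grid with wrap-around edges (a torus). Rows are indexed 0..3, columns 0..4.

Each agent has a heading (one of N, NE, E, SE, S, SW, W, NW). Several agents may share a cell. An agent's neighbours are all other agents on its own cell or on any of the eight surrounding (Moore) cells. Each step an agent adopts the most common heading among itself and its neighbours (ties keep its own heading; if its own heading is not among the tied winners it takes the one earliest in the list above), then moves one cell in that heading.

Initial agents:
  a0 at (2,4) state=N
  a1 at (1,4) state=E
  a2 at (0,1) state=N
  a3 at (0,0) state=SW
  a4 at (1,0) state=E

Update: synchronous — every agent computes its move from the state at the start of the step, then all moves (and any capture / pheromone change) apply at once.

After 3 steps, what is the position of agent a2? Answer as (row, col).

t=1: a0@(2,0):E a1@(1,0):E a2@(3,1):N a3@(0,1):E a4@(1,1):E
t=2: a0@(2,1):E a1@(1,1):E a2@(3,2):E a3@(0,2):E a4@(1,2):E
t=3: a0@(2,2):E a1@(1,2):E a2@(3,3):E a3@(0,3):E a4@(1,3):E

(3, 3)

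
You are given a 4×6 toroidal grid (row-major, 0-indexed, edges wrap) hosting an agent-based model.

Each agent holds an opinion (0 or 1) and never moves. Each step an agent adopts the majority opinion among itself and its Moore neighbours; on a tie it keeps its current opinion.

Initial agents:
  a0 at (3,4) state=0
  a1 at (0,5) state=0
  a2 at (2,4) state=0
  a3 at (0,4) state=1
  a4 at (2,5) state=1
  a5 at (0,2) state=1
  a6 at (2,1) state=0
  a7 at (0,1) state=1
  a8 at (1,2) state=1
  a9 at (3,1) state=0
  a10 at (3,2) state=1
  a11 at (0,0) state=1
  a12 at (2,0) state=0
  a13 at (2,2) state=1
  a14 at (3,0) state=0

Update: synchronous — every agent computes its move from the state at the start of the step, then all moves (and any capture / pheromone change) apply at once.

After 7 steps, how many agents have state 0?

8

t=1: a0@(3,4):0 a1@(0,5):0 a2@(2,4):0 a3@(0,4):0 a4@(2,5):0 a5@(0,2):1 a6@(2,1):0 a7@(0,1):1 a8@(1,2):1 a9@(3,1):1 a10@(3,2):1 a11@(0,0):0 a12@(2,0):0 a13@(2,2):1 a14@(3,0):0
t=2: a0@(3,4):0 a1@(0,5):0 a2@(2,4):0 a3@(0,4):0 a4@(2,5):0 a5@(0,2):1 a6@(2,1):1 a7@(0,1):1 a8@(1,2):1 a9@(3,1):1 a10@(3,2):1 a11@(0,0):0 a12@(2,0):0 a13@(2,2):1 a14@(3,0):0
t=3: (unchanged — steady state)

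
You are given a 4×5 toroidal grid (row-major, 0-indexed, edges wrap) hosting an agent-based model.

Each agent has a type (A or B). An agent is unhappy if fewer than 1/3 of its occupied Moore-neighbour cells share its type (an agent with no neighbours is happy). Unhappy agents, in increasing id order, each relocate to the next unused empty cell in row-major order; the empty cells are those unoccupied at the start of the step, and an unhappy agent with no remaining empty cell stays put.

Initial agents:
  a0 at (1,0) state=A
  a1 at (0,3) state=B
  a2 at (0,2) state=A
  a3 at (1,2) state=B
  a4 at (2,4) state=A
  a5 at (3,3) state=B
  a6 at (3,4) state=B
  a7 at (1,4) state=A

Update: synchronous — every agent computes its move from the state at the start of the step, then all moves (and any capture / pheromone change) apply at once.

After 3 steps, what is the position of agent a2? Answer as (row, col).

t=1: a0@(1,0):A a1@(0,3):B a2@(0,0):A a3@(1,2):B a4@(2,4):A a5@(3,3):B a6@(3,4):B a7@(1,4):A
t=2: (unchanged — steady state)

(0, 0)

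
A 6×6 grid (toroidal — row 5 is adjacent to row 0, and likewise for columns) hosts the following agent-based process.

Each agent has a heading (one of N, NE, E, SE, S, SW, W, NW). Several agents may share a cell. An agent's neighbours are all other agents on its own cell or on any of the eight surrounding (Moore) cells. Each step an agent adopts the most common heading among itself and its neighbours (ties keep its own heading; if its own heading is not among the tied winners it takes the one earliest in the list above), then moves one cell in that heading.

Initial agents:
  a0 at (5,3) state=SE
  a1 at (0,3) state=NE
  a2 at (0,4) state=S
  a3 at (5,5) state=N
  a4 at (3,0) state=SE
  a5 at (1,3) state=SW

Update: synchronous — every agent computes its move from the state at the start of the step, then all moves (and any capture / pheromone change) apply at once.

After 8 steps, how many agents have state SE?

t=1: a0@(0,4):SE a1@(5,4):NE a2@(1,4):S a3@(4,5):N a4@(4,1):SE a5@(2,2):SW
t=2: a0@(1,5):SE a1@(4,5):NE a2@(2,4):S a3@(3,5):N a4@(5,2):SE a5@(3,1):SW
t=3: a0@(2,0):SE a1@(3,0):NE a2@(3,4):S a3@(2,5):N a4@(0,3):SE a5@(4,0):SW
t=4: a0@(3,1):SE a1@(2,1):NE a2@(4,4):S a3@(1,5):N a4@(1,4):SE a5@(5,5):SW
t=5: a0@(4,2):SE a1@(1,2):NE a2@(5,4):S a3@(0,5):N a4@(2,5):SE a5@(0,4):SW
t=6: a0@(5,3):SE a1@(0,3):NE a2@(0,4):S a3@(5,5):N a4@(3,0):SE a5@(1,3):SW
t=7: a0@(0,4):SE a1@(5,4):NE a2@(1,4):S a3@(4,5):N a4@(4,1):SE a5@(2,2):SW
t=8: a0@(1,5):SE a1@(4,5):NE a2@(2,4):S a3@(3,5):N a4@(5,2):SE a5@(3,1):SW

2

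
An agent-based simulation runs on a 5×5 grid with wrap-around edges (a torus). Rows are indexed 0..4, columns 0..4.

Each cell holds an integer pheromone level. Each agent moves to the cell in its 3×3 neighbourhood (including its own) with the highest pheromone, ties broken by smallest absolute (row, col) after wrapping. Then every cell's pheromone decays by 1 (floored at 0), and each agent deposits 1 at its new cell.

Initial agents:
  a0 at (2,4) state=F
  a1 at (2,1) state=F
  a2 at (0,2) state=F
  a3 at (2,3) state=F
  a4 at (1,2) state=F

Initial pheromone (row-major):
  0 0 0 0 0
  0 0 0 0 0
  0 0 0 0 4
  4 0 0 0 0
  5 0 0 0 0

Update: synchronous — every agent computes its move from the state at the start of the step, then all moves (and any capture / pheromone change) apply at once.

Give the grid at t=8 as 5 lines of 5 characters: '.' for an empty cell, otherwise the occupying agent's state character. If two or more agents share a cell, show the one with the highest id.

t=1: a0@(2,4) a1@(3,0) a2@(0,1) a3@(2,4) a4@(0,1) | pheromone: 0 2 0 0 0 / 0 0 0 0 0 / 0 0 0 0 5 / 4 0 0 0 0 / 4 0 0 0 0
t=2: a0@(2,4) a1@(2,4) a2@(4,0) a3@(2,4) a4@(4,0) | pheromone: 0 1 0 0 0 / 0 0 0 0 0 / 0 0 0 0 7 / 3 0 0 0 0 / 5 0 0 0 0
t=3: a0@(2,4) a1@(2,4) a2@(4,0) a3@(2,4) a4@(4,0) | pheromone: 0 0 0 0 0 / 0 0 0 0 0 / 0 0 0 0 9 / 2 0 0 0 0 / 6 0 0 0 0
t=4: a0@(2,4) a1@(2,4) a2@(4,0) a3@(2,4) a4@(4,0) | pheromone: 0 0 0 0 0 / 0 0 0 0 0 / 0 0 0 0 11 / 1 0 0 0 0 / 7 0 0 0 0
t=5: a0@(2,4) a1@(2,4) a2@(4,0) a3@(2,4) a4@(4,0) | pheromone: 0 0 0 0 0 / 0 0 0 0 0 / 0 0 0 0 13 / 0 0 0 0 0 / 8 0 0 0 0
t=6: a0@(2,4) a1@(2,4) a2@(4,0) a3@(2,4) a4@(4,0) | pheromone: 0 0 0 0 0 / 0 0 0 0 0 / 0 0 0 0 15 / 0 0 0 0 0 / 9 0 0 0 0
t=7: a0@(2,4) a1@(2,4) a2@(4,0) a3@(2,4) a4@(4,0) | pheromone: 0 0 0 0 0 / 0 0 0 0 0 / 0 0 0 0 17 / 0 0 0 0 0 / 10 0 0 0 0
t=8: a0@(2,4) a1@(2,4) a2@(4,0) a3@(2,4) a4@(4,0) | pheromone: 0 0 0 0 0 / 0 0 0 0 0 / 0 0 0 0 19 / 0 0 0 0 0 / 11 0 0 0 0

.....
.....
....F
.....
F....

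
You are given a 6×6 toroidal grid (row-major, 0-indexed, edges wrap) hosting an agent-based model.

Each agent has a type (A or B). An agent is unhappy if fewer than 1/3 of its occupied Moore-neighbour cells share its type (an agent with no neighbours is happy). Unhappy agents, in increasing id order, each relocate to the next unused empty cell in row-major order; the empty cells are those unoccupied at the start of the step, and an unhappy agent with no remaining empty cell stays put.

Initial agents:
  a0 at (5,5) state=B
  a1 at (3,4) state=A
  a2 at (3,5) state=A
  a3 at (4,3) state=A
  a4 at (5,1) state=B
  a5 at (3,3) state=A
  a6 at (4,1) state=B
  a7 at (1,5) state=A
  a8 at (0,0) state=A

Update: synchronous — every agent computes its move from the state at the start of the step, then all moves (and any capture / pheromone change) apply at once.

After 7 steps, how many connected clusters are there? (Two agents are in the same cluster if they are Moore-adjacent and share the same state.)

3

t=1: a0@(0,1):B a1@(3,4):A a2@(3,5):A a3@(4,3):A a4@(5,1):B a5@(3,3):A a6@(4,1):B a7@(1,5):A a8@(0,0):A
t=2: (unchanged — steady state)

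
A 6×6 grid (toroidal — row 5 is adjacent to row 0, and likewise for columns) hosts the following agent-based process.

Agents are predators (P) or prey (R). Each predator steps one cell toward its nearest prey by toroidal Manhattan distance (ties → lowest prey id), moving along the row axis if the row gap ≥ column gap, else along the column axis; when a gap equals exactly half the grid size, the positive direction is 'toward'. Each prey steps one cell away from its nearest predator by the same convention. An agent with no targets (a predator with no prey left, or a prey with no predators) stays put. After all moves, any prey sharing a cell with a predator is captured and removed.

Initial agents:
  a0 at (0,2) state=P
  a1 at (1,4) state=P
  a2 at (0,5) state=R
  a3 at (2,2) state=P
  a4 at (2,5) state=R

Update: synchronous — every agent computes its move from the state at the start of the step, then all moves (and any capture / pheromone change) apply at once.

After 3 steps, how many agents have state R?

2

t=1: a0@(0,3):P a1@(0,4):P a2@(5,5):R a3@(2,3):P a4@(3,5):R
t=2: a0@(0,4):P a1@(5,4):P a2@(4,5):R a3@(2,4):P a4@(3,0):R
t=3: a0@(5,4):P a1@(4,4):P a2@(3,5):R a3@(3,4):P a4@(3,1):R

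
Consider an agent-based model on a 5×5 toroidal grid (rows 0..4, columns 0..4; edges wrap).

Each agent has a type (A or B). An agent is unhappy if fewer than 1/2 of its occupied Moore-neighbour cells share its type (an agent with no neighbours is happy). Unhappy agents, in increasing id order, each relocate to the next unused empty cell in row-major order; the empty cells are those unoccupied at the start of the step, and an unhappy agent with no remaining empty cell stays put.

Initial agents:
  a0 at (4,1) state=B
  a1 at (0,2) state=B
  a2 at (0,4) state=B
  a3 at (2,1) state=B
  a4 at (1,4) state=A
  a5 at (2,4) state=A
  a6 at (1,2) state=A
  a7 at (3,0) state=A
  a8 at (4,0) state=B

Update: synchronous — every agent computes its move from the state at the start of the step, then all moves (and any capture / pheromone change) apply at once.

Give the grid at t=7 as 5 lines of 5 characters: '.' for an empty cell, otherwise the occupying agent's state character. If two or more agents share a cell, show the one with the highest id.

BBAAB
..A..
....A
.....
BB...

t=1: a0@(4,1):B a1@(0,2):B a2@(0,4):B a3@(0,0):B a4@(1,4):A a5@(2,4):A a6@(0,1):A a7@(0,3):A a8@(4,0):B
t=2: a0@(4,1):B a1@(1,0):B a2@(0,4):B a3@(0,0):B a4@(1,4):A a5@(2,4):A a6@(1,1):A a7@(1,2):A a8@(4,0):B
t=3: a0@(4,1):B a1@(0,1):B a2@(0,4):B a3@(0,0):B a4@(0,2):A a5@(2,4):A a6@(0,3):A a7@(1,2):A a8@(4,0):B
t=4: (unchanged — steady state)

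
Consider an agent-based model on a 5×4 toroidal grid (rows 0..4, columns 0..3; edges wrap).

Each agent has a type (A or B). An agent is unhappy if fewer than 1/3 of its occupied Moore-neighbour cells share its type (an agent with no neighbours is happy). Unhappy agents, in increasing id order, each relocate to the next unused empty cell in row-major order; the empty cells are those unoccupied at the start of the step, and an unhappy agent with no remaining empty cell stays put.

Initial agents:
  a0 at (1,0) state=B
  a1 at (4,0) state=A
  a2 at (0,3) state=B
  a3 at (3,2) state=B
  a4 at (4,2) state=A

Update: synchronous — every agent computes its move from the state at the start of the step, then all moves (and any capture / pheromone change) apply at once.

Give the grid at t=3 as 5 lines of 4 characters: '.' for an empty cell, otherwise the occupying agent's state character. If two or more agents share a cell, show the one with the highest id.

.B.B
BAA.
....
....
....

t=1: a0@(1,0):B a1@(0,0):A a2@(0,3):B a3@(0,1):B a4@(0,2):A
t=2: a0@(1,0):B a1@(1,1):A a2@(0,3):B a3@(0,1):B a4@(1,2):A
t=3: (unchanged — steady state)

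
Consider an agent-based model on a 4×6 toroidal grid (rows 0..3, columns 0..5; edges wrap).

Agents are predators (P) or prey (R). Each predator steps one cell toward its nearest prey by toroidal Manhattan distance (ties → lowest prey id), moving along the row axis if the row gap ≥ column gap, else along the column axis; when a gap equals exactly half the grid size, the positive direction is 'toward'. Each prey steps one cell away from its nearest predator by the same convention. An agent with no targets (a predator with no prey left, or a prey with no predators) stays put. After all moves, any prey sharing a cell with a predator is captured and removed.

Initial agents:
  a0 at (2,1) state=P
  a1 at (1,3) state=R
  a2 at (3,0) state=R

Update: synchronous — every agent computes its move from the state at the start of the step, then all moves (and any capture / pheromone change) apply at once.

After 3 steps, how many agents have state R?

2

t=1: a0@(3,1):P a1@(1,4):R a2@(0,0):R
t=2: a0@(0,1):P a1@(1,3):R a2@(1,0):R
t=3: a0@(1,1):P a1@(1,4):R a2@(2,0):R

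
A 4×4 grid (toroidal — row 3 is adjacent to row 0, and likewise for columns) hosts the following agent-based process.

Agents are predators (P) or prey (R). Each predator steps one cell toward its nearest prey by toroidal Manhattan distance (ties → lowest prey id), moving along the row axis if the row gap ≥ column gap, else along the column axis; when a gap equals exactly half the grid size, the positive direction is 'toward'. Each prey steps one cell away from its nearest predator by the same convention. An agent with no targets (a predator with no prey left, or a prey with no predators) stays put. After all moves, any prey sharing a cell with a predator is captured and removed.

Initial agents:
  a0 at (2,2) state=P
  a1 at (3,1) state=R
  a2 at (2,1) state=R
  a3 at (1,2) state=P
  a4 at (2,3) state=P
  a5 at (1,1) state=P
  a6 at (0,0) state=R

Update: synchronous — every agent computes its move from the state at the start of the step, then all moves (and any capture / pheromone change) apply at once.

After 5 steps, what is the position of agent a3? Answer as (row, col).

t=1: a0@(2,1):P a1@(0,1):R a3@(2,2):P a4@(2,0):P a5@(2,1):P a6@(3,0):R
t=2: a0@(3,1):P a3@(3,2):P a4@(3,0):P a5@(3,1):P a6@(0,0):R
t=3: a0@(0,1):P a3@(3,3):P a4@(0,0):P a5@(0,1):P a6@(1,0):R
t=4: a0@(1,1):P a3@(0,3):P a4@(1,0):P a5@(1,1):P a6@(2,0):R
t=5: a0@(2,1):P a3@(1,3):P a4@(2,0):P a5@(2,1):P a6@(3,0):R

(1, 3)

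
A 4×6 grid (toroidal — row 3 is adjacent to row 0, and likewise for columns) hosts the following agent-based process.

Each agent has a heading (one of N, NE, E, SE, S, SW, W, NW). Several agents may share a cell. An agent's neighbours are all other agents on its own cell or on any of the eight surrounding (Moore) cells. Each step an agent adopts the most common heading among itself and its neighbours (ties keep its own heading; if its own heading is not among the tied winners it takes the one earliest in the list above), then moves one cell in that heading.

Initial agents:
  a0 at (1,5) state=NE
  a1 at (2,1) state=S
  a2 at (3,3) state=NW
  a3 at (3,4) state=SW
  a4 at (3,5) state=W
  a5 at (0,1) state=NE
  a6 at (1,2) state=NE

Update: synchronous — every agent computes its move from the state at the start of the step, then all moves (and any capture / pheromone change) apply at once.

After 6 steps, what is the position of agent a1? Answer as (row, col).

(2, 0)

t=1: a0@(0,0):NE a1@(3,1):S a2@(2,2):NW a3@(0,3):SW a4@(3,4):W a5@(3,2):NE a6@(0,3):NE
t=2: a0@(3,1):NE a1@(2,2):NE a2@(1,1):NW a3@(3,4):NE a4@(3,3):W a5@(2,3):NE a6@(3,4):NE
t=3: a0@(2,2):NE a1@(1,3):NE a2@(0,0):NW a3@(2,5):NE a4@(2,4):NE a5@(1,4):NE a6@(2,5):NE
t=4: a0@(1,3):NE a1@(0,4):NE a2@(3,5):NW a3@(1,0):NE a4@(1,5):NE a5@(0,5):NE a6@(1,0):NE
t=5: a0@(0,4):NE a1@(3,5):NE a2@(2,0):NE a3@(0,1):NE a4@(0,0):NE a5@(3,0):NE a6@(0,1):NE
t=6: a0@(3,5):NE a1@(2,0):NE a2@(1,1):NE a3@(3,2):NE a4@(3,1):NE a5@(2,1):NE a6@(3,2):NE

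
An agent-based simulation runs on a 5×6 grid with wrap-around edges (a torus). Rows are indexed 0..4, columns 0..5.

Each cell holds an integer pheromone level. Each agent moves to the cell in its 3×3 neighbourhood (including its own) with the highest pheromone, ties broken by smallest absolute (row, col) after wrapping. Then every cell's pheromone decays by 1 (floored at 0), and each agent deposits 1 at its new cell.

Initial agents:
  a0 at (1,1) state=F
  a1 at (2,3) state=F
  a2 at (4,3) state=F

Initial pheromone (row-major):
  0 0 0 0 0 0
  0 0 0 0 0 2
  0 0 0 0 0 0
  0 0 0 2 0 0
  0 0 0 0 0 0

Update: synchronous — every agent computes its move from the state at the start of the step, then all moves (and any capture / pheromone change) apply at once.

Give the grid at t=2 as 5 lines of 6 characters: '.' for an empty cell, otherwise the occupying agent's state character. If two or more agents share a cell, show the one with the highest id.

F.....
......
......
...F..
......

t=1: a0@(0,0) a1@(3,3) a2@(3,3) | pheromone: 1 0 0 0 0 0 / 0 0 0 0 0 1 / 0 0 0 0 0 0 / 0 0 0 3 0 0 / 0 0 0 0 0 0
t=2: a0@(0,0) a1@(3,3) a2@(3,3) | pheromone: 1 0 0 0 0 0 / 0 0 0 0 0 0 / 0 0 0 0 0 0 / 0 0 0 4 0 0 / 0 0 0 0 0 0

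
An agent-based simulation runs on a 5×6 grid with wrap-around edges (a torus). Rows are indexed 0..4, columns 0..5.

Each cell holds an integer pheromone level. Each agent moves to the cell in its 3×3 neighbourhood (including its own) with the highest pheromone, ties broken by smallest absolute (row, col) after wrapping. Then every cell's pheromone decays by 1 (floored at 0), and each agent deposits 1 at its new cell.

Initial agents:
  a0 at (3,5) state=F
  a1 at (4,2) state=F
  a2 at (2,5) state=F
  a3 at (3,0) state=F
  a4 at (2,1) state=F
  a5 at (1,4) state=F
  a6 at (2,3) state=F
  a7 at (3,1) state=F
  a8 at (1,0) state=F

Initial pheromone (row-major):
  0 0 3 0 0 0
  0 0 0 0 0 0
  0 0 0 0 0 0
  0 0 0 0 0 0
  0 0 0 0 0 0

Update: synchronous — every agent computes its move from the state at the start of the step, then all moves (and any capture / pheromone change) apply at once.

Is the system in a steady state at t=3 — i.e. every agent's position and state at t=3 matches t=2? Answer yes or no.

no

t=1: a0@(2,0) a1@(0,2) a2@(1,0) a3@(2,0) a4@(1,0) a5@(0,3) a6@(1,2) a7@(2,0) a8@(0,0) | pheromone: 1 0 3 1 0 0 / 2 0 1 0 0 0 / 3 0 0 0 0 0 / 0 0 0 0 0 0 / 0 0 0 0 0 0
t=2: a0@(2,0) a1@(0,2) a2@(2,0) a3@(2,0) a4@(2,0) a5@(0,2) a6@(0,2) a7@(2,0) a8@(1,0) | pheromone: 0 0 5 0 0 0 / 2 0 0 0 0 0 / 7 0 0 0 0 0 / 0 0 0 0 0 0 / 0 0 0 0 0 0
t=3: a0@(2,0) a1@(0,2) a2@(2,0) a3@(2,0) a4@(2,0) a5@(0,2) a6@(0,2) a7@(2,0) a8@(2,0) | pheromone: 0 0 7 0 0 0 / 1 0 0 0 0 0 / 12 0 0 0 0 0 / 0 0 0 0 0 0 / 0 0 0 0 0 0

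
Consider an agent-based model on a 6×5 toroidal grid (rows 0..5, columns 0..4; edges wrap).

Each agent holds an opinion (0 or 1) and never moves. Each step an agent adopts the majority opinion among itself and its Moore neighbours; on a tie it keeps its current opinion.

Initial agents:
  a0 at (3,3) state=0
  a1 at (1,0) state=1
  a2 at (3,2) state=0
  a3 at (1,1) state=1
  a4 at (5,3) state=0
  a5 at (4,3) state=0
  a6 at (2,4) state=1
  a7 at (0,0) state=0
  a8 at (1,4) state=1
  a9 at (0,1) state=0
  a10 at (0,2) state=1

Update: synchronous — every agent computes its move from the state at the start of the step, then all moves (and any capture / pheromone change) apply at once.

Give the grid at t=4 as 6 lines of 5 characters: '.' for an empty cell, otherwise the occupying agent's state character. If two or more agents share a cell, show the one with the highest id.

111..
11..1
....1
..00.
...0.
...0.

t=1: a0@(3,3):0 a1@(1,0):1 a2@(3,2):0 a3@(1,1):1 a4@(5,3):0 a5@(4,3):0 a6@(2,4):1 a7@(0,0):1 a8@(1,4):1 a9@(0,1):1 a10@(0,2):1
t=2: (unchanged — steady state)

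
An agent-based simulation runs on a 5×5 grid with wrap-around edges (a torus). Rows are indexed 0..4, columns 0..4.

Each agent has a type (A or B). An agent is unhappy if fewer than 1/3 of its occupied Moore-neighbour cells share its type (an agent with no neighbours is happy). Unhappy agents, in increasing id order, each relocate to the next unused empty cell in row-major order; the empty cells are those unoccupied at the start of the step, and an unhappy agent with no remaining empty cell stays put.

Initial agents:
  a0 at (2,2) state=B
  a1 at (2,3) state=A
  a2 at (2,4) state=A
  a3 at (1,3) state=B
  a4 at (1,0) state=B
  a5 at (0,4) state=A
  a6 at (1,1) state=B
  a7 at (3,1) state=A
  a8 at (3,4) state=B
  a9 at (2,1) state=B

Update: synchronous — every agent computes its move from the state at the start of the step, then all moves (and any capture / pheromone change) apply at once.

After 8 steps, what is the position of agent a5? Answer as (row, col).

(0, 3)

t=1: a0@(2,2):B a1@(0,0):A a2@(0,1):A a3@(0,2):B a4@(1,0):B a5@(0,3):A a6@(1,1):B a7@(1,2):A a8@(1,4):B a9@(2,1):B
t=2: a0@(2,2):B a1@(0,4):A a2@(0,1):A a3@(1,3):B a4@(1,0):B a5@(0,3):A a6@(1,1):B a7@(1,2):A a8@(1,4):B a9@(2,1):B
t=3: a0@(2,2):B a1@(0,0):A a2@(0,1):A a3@(1,3):B a4@(1,0):B a5@(0,3):A a6@(1,1):B a7@(1,2):A a8@(1,4):B a9@(2,1):B
t=4: a0@(2,2):B a1@(0,2):A a2@(0,1):A a3@(1,3):B a4@(1,0):B a5@(0,3):A a6@(1,1):B a7@(1,2):A a8@(1,4):B a9@(2,1):B
t=5: (unchanged — steady state)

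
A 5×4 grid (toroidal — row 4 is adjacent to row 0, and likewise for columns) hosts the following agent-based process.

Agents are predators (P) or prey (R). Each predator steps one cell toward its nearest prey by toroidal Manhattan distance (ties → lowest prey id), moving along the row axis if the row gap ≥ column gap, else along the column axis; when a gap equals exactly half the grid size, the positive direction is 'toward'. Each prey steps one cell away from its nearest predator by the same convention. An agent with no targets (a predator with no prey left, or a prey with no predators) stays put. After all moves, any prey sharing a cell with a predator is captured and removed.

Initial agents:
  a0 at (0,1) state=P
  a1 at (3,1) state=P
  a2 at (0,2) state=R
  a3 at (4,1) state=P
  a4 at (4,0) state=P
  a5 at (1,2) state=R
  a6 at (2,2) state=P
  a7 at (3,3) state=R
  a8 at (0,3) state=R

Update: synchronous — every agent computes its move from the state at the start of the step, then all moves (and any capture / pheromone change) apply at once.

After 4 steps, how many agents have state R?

t=1: a0@(0,2):P a1@(3,2):P a2@(0,3):R a3@(0,1):P a4@(3,0):P a6@(1,2):P
t=2: a0@(0,3):P a1@(4,2):P a2@(0,0):R a3@(0,2):P a4@(4,0):P a6@(0,2):P
t=3: a0@(0,0):P a1@(4,3):P a2@(0,1):R a3@(0,3):P a4@(0,0):P a6@(0,3):P
t=4: a0@(0,1):P a1@(4,0):P a2@(0,2):R a3@(0,0):P a4@(0,1):P a6@(0,0):P

1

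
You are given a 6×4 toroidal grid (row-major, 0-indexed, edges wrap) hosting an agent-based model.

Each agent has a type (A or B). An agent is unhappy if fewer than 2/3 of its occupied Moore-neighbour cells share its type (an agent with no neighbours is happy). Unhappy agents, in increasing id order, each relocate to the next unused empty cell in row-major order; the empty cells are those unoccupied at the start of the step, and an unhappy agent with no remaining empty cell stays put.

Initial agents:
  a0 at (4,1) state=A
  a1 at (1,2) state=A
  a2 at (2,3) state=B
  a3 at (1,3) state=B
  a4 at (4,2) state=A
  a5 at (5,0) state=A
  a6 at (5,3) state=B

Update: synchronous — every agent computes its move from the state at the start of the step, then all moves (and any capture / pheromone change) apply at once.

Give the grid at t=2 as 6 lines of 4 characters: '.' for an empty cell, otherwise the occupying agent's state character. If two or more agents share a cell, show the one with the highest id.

t=1: a0@(4,1):A a1@(0,0):A a2@(0,1):B a3@(0,2):B a4@(0,3):A a5@(1,0):A a6@(1,1):B
t=2: a0@(4,1):A a1@(1,2):A a2@(1,3):B a3@(0,2):B a4@(0,3):A a5@(2,0):A a6@(2,1):B

..BA
..AB
AB..
....
.A..
....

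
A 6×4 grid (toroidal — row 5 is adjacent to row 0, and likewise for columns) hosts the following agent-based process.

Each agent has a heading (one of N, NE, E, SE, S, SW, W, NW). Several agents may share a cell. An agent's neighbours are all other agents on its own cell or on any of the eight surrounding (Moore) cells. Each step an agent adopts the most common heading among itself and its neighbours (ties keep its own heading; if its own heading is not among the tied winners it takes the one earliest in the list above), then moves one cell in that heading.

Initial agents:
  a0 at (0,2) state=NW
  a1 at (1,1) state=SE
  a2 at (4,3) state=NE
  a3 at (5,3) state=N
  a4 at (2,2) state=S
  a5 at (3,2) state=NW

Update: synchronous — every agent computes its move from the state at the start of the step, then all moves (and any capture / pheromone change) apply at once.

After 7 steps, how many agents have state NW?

2

t=1: a0@(5,1):NW a1@(2,2):SE a2@(3,0):NE a3@(4,3):N a4@(3,2):S a5@(2,1):NW
t=2: a0@(4,0):NW a1@(3,3):SE a2@(2,1):NE a3@(3,3):N a4@(4,2):S a5@(1,0):NW
t=3: a0@(3,3):NW a1@(4,0):SE a2@(1,2):NE a3@(2,3):N a4@(5,2):S a5@(0,3):NW
t=4: a0@(2,2):NW a1@(5,1):SE a2@(0,3):NE a3@(1,3):N a4@(0,2):S a5@(5,2):NW
t=5: a0@(1,1):NW a1@(0,2):SE a2@(5,0):NE a3@(0,3):N a4@(1,2):S a5@(4,1):NW
t=6: a0@(0,0):NW a1@(1,3):SE a2@(4,1):NE a3@(5,3):N a4@(2,2):S a5@(3,0):NW
t=7: a0@(5,3):NW a1@(2,0):SE a2@(3,2):NE a3@(4,3):N a4@(3,2):S a5@(2,3):NW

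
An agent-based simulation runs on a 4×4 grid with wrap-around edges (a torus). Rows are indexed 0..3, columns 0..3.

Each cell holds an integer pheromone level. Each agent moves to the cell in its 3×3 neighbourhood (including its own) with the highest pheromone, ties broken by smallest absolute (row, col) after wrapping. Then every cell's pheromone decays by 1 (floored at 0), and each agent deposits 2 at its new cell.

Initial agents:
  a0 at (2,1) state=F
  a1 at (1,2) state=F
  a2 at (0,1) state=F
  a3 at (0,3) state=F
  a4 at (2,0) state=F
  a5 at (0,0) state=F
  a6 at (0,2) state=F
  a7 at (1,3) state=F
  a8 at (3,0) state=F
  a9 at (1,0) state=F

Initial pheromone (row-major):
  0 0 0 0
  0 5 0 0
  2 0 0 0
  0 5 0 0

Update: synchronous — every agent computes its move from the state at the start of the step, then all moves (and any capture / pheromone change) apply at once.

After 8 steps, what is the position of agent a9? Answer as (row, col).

t=1: a0@(1,1) a1@(1,1) a2@(1,1) a3@(0,0) a4@(1,1) a5@(1,1) a6@(1,1) a7@(2,0) a8@(3,1) a9@(1,1) | pheromone: 2 0 0 0 / 0 18 0 0 / 3 0 0 0 / 0 6 0 0
t=2: a0@(1,1) a1@(1,1) a2@(1,1) a3@(1,1) a4@(1,1) a5@(1,1) a6@(1,1) a7@(1,1) a8@(3,1) a9@(1,1) | pheromone: 1 0 0 0 / 0 35 0 0 / 2 0 0 0 / 0 7 0 0
t=3: a0@(1,1) a1@(1,1) a2@(1,1) a3@(1,1) a4@(1,1) a5@(1,1) a6@(1,1) a7@(1,1) a8@(3,1) a9@(1,1) | pheromone: 0 0 0 0 / 0 52 0 0 / 1 0 0 0 / 0 8 0 0
t=4: a0@(1,1) a1@(1,1) a2@(1,1) a3@(1,1) a4@(1,1) a5@(1,1) a6@(1,1) a7@(1,1) a8@(3,1) a9@(1,1) | pheromone: 0 0 0 0 / 0 69 0 0 / 0 0 0 0 / 0 9 0 0
t=5: a0@(1,1) a1@(1,1) a2@(1,1) a3@(1,1) a4@(1,1) a5@(1,1) a6@(1,1) a7@(1,1) a8@(3,1) a9@(1,1) | pheromone: 0 0 0 0 / 0 86 0 0 / 0 0 0 0 / 0 10 0 0
t=6: a0@(1,1) a1@(1,1) a2@(1,1) a3@(1,1) a4@(1,1) a5@(1,1) a6@(1,1) a7@(1,1) a8@(3,1) a9@(1,1) | pheromone: 0 0 0 0 / 0 103 0 0 / 0 0 0 0 / 0 11 0 0
t=7: a0@(1,1) a1@(1,1) a2@(1,1) a3@(1,1) a4@(1,1) a5@(1,1) a6@(1,1) a7@(1,1) a8@(3,1) a9@(1,1) | pheromone: 0 0 0 0 / 0 120 0 0 / 0 0 0 0 / 0 12 0 0
t=8: a0@(1,1) a1@(1,1) a2@(1,1) a3@(1,1) a4@(1,1) a5@(1,1) a6@(1,1) a7@(1,1) a8@(3,1) a9@(1,1) | pheromone: 0 0 0 0 / 0 137 0 0 / 0 0 0 0 / 0 13 0 0

(1, 1)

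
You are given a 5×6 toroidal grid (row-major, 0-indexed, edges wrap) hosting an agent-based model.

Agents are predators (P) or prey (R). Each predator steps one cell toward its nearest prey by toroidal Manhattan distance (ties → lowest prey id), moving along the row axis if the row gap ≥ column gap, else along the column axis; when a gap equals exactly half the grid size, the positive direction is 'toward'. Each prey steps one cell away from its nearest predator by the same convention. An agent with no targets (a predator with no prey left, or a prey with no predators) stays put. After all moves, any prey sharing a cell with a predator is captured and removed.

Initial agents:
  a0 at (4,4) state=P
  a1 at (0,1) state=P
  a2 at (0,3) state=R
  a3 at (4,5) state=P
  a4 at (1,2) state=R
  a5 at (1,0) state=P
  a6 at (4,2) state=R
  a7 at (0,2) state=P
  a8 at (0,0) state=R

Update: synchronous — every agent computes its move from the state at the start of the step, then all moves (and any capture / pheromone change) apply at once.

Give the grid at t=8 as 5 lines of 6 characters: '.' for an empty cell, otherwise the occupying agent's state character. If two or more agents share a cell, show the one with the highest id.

...R..
..PP..
..P...
......
......

t=1: a0@(0,4):P a1@(0,0):P a3@(0,5):P a4@(2,2):R a5@(0,0):P a6@(3,2):R a7@(0,3):P
t=2: a0@(1,4):P a1@(1,0):P a3@(0,0):P a4@(3,2):R a5@(1,0):P a6@(2,2):R a7@(1,3):P
t=3: a0@(1,3):P a1@(1,1):P a3@(4,0):P a4@(4,2):R a5@(1,1):P a6@(3,2):R a7@(2,3):P
t=4: a0@(0,3):P a1@(0,1):P a3@(4,1):P a4@(4,3):R a5@(0,1):P a6@(4,2):R a7@(3,3):P
t=5: a0@(4,3):P a1@(4,1):P a3@(4,2):P a4@(3,3):R a5@(4,1):P a7@(4,3):P
t=6: a0@(3,3):P a1@(4,2):P a3@(3,2):P a4@(2,3):R a5@(4,2):P a7@(3,3):P
t=7: a0@(2,3):P a1@(3,2):P a3@(2,2):P a4@(1,3):R a5@(3,2):P a7@(2,3):P
t=8: a0@(1,3):P a1@(2,2):P a3@(1,2):P a4@(0,3):R a5@(2,2):P a7@(1,3):P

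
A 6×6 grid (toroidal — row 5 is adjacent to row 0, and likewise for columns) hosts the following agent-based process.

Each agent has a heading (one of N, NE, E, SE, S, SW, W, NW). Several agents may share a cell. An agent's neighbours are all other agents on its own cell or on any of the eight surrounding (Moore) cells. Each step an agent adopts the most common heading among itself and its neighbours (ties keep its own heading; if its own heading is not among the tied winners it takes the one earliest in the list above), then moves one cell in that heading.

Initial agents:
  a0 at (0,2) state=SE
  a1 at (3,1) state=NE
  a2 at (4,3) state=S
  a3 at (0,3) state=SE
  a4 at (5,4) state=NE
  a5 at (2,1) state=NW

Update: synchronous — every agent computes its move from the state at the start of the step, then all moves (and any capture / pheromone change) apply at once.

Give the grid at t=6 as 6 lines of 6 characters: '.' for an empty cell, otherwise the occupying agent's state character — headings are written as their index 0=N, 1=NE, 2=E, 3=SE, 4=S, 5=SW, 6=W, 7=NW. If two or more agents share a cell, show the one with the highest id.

t=1: a0@(1,3):SE a1@(2,2):NE a2@(5,3):S a3@(1,4):SE a4@(4,5):NE a5@(1,0):NW
t=2: a0@(2,4):SE a1@(1,3):NE a2@(0,3):S a3@(2,5):SE a4@(3,0):NE a5@(0,5):NW
t=3: a0@(3,5):SE a1@(0,4):NE a2@(1,3):S a3@(3,0):SE a4@(2,1):NE a5@(5,4):NW
t=4: a0@(4,0):SE a1@(5,5):NE a2@(2,3):S a3@(4,1):SE a4@(1,2):NE a5@(4,3):NW
t=5: a0@(5,1):SE a1@(4,0):NE a2@(3,3):S a3@(5,2):SE a4@(0,3):NE a5@(3,2):NW
t=6: a0@(0,2):SE a1@(3,1):NE a2@(4,3):S a3@(0,3):SE a4@(5,4):NE a5@(2,1):NW

..33..
......
.7....
.1....
...4..
....1.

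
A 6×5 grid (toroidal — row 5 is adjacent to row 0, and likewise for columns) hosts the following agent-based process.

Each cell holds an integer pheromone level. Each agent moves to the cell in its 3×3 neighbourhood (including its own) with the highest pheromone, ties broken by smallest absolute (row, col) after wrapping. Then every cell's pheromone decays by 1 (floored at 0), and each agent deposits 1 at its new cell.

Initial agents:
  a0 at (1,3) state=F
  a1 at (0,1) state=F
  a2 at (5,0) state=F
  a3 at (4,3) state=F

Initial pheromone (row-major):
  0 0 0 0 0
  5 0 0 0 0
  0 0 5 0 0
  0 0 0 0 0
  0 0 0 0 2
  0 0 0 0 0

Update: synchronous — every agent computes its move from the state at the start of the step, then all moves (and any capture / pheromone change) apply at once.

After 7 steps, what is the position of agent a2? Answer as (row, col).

(4, 4)

t=1: a0@(2,2) a1@(1,0) a2@(4,4) a3@(4,4) | pheromone: 0 0 0 0 0 / 5 0 0 0 0 / 0 0 5 0 0 / 0 0 0 0 0 / 0 0 0 0 3 / 0 0 0 0 0
t=2: a0@(2,2) a1@(1,0) a2@(4,4) a3@(4,4) | pheromone: 0 0 0 0 0 / 5 0 0 0 0 / 0 0 5 0 0 / 0 0 0 0 0 / 0 0 0 0 4 / 0 0 0 0 0
t=3: a0@(2,2) a1@(1,0) a2@(4,4) a3@(4,4) | pheromone: 0 0 0 0 0 / 5 0 0 0 0 / 0 0 5 0 0 / 0 0 0 0 0 / 0 0 0 0 5 / 0 0 0 0 0
t=4: a0@(2,2) a1@(1,0) a2@(4,4) a3@(4,4) | pheromone: 0 0 0 0 0 / 5 0 0 0 0 / 0 0 5 0 0 / 0 0 0 0 0 / 0 0 0 0 6 / 0 0 0 0 0
t=5: a0@(2,2) a1@(1,0) a2@(4,4) a3@(4,4) | pheromone: 0 0 0 0 0 / 5 0 0 0 0 / 0 0 5 0 0 / 0 0 0 0 0 / 0 0 0 0 7 / 0 0 0 0 0
t=6: a0@(2,2) a1@(1,0) a2@(4,4) a3@(4,4) | pheromone: 0 0 0 0 0 / 5 0 0 0 0 / 0 0 5 0 0 / 0 0 0 0 0 / 0 0 0 0 8 / 0 0 0 0 0
t=7: a0@(2,2) a1@(1,0) a2@(4,4) a3@(4,4) | pheromone: 0 0 0 0 0 / 5 0 0 0 0 / 0 0 5 0 0 / 0 0 0 0 0 / 0 0 0 0 9 / 0 0 0 0 0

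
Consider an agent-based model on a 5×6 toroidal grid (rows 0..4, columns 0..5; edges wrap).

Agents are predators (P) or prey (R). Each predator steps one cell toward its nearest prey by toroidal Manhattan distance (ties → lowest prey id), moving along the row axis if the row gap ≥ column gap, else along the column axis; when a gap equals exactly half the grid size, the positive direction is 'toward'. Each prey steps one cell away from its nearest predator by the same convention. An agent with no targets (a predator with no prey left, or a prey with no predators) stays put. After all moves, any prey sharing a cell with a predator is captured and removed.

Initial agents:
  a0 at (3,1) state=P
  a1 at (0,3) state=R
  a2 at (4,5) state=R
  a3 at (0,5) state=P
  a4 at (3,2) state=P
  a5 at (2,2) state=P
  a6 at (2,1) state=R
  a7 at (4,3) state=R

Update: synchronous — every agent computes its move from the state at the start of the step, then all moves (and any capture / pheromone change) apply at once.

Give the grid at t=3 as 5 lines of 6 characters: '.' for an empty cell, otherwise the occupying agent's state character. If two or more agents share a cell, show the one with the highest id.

.PP...
.....R
.....P
..R...
.RR...

t=1: a0@(2,1):P a1@(0,2):R a2@(3,5):R a3@(4,5):P a4@(2,2):P a5@(2,1):P a6@(1,1):R a7@(0,3):R
t=2: a0@(1,1):P a1@(4,2):R a2@(2,5):R a3@(3,5):P a4@(1,2):P a5@(1,1):P a6@(0,1):R a7@(0,2):R
t=3: a0@(0,1):P a1@(3,2):R a2@(1,5):R a3@(2,5):P a4@(0,2):P a5@(0,1):P a6@(4,1):R a7@(4,2):R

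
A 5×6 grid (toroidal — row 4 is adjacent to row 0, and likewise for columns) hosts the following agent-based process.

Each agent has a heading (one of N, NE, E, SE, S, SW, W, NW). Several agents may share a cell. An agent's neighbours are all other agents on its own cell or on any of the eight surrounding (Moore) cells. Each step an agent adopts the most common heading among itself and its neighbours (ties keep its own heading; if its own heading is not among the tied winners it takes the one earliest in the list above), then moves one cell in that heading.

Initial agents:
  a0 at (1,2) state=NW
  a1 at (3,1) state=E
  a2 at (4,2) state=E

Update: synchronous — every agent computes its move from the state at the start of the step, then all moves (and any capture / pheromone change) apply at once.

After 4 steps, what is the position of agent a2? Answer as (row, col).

t=1: a0@(0,1):NW a1@(3,2):E a2@(4,3):E
t=2: a0@(4,0):NW a1@(3,3):E a2@(4,4):E
t=3: a0@(3,5):NW a1@(3,4):E a2@(4,5):E
t=4: a0@(3,0):E a1@(3,5):E a2@(4,0):E

(4, 0)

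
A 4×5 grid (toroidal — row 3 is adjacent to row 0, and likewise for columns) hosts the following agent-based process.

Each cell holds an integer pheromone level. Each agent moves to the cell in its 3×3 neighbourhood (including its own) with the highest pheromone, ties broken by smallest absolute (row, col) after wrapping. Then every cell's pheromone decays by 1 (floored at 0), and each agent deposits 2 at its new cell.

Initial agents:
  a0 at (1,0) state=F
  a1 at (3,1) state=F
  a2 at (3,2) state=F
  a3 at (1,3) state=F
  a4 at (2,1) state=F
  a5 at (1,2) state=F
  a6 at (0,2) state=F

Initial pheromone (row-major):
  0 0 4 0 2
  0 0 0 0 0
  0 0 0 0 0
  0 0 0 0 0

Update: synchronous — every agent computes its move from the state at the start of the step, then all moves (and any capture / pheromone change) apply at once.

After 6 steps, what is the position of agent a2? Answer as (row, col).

t=1: a0@(0,4) a1@(0,2) a2@(0,2) a3@(0,2) a4@(1,0) a5@(0,2) a6@(0,2) | pheromone: 0 0 13 0 3 / 2 0 0 0 0 / 0 0 0 0 0 / 0 0 0 0 0
t=2: a0@(0,4) a1@(0,2) a2@(0,2) a3@(0,2) a4@(0,4) a5@(0,2) a6@(0,2) | pheromone: 0 0 22 0 6 / 1 0 0 0 0 / 0 0 0 0 0 / 0 0 0 0 0
t=3: a0@(0,4) a1@(0,2) a2@(0,2) a3@(0,2) a4@(0,4) a5@(0,2) a6@(0,2) | pheromone: 0 0 31 0 9 / 0 0 0 0 0 / 0 0 0 0 0 / 0 0 0 0 0
t=4: a0@(0,4) a1@(0,2) a2@(0,2) a3@(0,2) a4@(0,4) a5@(0,2) a6@(0,2) | pheromone: 0 0 40 0 12 / 0 0 0 0 0 / 0 0 0 0 0 / 0 0 0 0 0
t=5: a0@(0,4) a1@(0,2) a2@(0,2) a3@(0,2) a4@(0,4) a5@(0,2) a6@(0,2) | pheromone: 0 0 49 0 15 / 0 0 0 0 0 / 0 0 0 0 0 / 0 0 0 0 0
t=6: a0@(0,4) a1@(0,2) a2@(0,2) a3@(0,2) a4@(0,4) a5@(0,2) a6@(0,2) | pheromone: 0 0 58 0 18 / 0 0 0 0 0 / 0 0 0 0 0 / 0 0 0 0 0

(0, 2)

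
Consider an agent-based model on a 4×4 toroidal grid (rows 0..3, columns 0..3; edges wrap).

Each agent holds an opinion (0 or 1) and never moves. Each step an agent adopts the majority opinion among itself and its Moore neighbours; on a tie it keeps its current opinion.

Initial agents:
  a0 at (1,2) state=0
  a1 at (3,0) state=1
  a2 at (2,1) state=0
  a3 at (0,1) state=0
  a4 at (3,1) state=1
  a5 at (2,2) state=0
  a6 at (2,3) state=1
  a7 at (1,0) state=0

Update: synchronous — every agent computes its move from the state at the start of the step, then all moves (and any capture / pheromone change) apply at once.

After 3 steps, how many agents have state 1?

0

t=1: a0@(1,2):0 a1@(3,0):1 a2@(2,1):0 a3@(0,1):0 a4@(3,1):0 a5@(2,2):0 a6@(2,3):0 a7@(1,0):0
t=2: a0@(1,2):0 a1@(3,0):0 a2@(2,1):0 a3@(0,1):0 a4@(3,1):0 a5@(2,2):0 a6@(2,3):0 a7@(1,0):0
t=3: (unchanged — steady state)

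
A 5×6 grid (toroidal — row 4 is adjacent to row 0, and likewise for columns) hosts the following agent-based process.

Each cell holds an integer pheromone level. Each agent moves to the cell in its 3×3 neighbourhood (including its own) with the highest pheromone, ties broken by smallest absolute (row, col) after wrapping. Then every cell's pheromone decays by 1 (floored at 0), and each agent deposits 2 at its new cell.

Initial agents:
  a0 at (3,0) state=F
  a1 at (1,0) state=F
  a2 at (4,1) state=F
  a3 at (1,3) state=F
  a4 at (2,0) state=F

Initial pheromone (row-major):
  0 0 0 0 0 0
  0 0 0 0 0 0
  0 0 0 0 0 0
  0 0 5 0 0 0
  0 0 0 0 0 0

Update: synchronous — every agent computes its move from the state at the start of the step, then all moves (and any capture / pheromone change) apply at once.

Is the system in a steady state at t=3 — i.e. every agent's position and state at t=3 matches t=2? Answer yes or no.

no

t=1: a0@(2,0) a1@(0,0) a2@(3,2) a3@(0,2) a4@(1,0) | pheromone: 2 0 2 0 0 0 / 2 0 0 0 0 0 / 2 0 0 0 0 0 / 0 0 6 0 0 0 / 0 0 0 0 0 0
t=2: a0@(1,0) a1@(0,0) a2@(3,2) a3@(0,2) a4@(0,0) | pheromone: 5 0 3 0 0 0 / 3 0 0 0 0 0 / 1 0 0 0 0 0 / 0 0 7 0 0 0 / 0 0 0 0 0 0
t=3: a0@(0,0) a1@(0,0) a2@(3,2) a3@(0,2) a4@(0,0) | pheromone: 10 0 4 0 0 0 / 2 0 0 0 0 0 / 0 0 0 0 0 0 / 0 0 8 0 0 0 / 0 0 0 0 0 0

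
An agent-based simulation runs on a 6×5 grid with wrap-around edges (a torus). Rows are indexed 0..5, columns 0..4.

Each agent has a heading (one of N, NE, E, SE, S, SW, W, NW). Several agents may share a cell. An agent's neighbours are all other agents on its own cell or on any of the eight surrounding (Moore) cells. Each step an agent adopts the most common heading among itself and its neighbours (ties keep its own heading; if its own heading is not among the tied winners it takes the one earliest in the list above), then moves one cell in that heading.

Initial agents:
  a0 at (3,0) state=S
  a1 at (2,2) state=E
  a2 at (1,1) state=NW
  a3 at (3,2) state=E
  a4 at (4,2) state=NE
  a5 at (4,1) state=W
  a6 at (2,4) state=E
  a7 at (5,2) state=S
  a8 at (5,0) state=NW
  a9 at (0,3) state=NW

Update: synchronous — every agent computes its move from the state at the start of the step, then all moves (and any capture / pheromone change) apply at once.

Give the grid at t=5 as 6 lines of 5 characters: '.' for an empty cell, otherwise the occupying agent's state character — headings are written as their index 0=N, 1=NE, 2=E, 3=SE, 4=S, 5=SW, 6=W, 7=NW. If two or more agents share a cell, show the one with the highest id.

.....
.....
4....
.24..
..4..
.....

t=1: a0@(4,0):S a1@(2,3):E a2@(0,0):NW a3@(3,3):E a4@(3,3):NE a5@(5,1):S a6@(2,0):E a7@(0,2):S a8@(4,4):NW a9@(5,2):NW
t=2: a0@(5,0):S a1@(2,4):E a2@(5,4):NW a3@(3,4):E a4@(3,4):E a5@(0,1):S a6@(2,1):E a7@(1,2):S a8@(3,3):NW a9@(0,2):S
t=3: a0@(0,0):S a1@(2,0):E a2@(4,3):NW a3@(3,0):E a4@(3,0):E a5@(1,1):S a6@(2,2):E a7@(2,2):S a8@(3,4):E a9@(1,2):S
t=4: a0@(1,0):S a1@(2,1):E a2@(3,2):NW a3@(3,1):E a4@(3,1):E a5@(2,1):S a6@(3,2):S a7@(3,2):S a8@(3,0):E a9@(2,2):S
t=5: a0@(2,0):S a1@(3,1):S a2@(4,2):S a3@(3,2):E a4@(3,2):E a5@(3,1):S a6@(4,2):S a7@(4,2):S a8@(3,1):E a9@(3,2):S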